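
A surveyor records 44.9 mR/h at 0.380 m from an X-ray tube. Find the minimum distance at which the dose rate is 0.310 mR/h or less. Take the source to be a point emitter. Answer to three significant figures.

Intensity scales as (d₁/d₂)², so d₂ = d₁·√(I₁/I₂).
I₁/I₂ = 44.9/0.310 = 144.8, so d₂ = 0.380 × √144.8 = 4.573 m.

4.57 m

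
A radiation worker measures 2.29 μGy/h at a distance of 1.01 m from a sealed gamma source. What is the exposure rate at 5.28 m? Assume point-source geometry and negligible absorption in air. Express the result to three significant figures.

0.0838 μGy/h

Since intensity falls as 1/r², the rate at 5.28 m is
(1.01/5.28)² = 0.03659, so 2.29 × 0.03659 = 0.08379 μGy/h.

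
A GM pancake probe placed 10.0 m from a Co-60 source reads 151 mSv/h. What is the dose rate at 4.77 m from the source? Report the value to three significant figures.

664 mSv/h

By the inverse-square law, scaling from 10.0 m to 4.77 m:
151 × (10.0/4.77)² = 151 × 4.395 = 663.6 mSv/h.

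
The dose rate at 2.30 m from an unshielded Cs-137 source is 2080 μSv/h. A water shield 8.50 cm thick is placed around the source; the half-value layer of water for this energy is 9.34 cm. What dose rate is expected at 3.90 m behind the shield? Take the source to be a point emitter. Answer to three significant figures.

385 μSv/h

Distance alone: (2.30/3.90)² = 0.3478, so 2080 × 0.3478 = 723.4 μSv/h.
Shield: 8.50/9.34 = 0.9101 half-value layers → attenuation 2^(−0.9101) = 0.5321.
Combined: 723.4 × 0.5321 = 384.9 μSv/h.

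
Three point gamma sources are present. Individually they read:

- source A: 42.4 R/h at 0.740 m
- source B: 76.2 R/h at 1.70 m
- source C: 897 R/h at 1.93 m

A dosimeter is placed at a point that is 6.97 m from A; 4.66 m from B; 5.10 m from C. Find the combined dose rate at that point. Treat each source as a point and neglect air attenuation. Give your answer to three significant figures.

By superposition, sum each source's inverse-square contribution:
A: 42.4 × (0.740/6.97)² = 0.4779 R/h
B: 76.2 × (1.70/4.66)² = 10.14 R/h
C: 897 × (1.93/5.10)² = 128.5 R/h
Total = 0.4779 + 10.14 + 128.5 = 139.1 R/h.

139 R/h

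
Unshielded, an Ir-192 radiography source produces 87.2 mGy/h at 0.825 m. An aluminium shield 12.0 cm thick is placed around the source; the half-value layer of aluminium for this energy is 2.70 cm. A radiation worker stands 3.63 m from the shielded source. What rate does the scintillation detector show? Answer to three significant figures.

0.207 mGy/h

Distance alone: (0.825/3.63)² = 0.05165, so 87.2 × 0.05165 = 4.504 mGy/h.
Shield: 12.0/2.70 = 4.444 half-value layers → attenuation 2^(−4.444) = 0.04594.
Combined: 4.504 × 0.04594 = 0.2069 mGy/h.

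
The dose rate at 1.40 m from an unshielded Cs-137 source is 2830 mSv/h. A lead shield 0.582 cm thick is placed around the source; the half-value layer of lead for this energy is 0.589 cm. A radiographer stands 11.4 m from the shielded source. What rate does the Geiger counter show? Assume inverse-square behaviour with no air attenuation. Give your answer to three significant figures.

Distance alone: (1.40/11.4)² = 0.01508, so 2830 × 0.01508 = 42.68 mSv/h.
Shield: 0.582/0.589 = 0.9881 half-value layers → attenuation 2^(−0.9881) = 0.5041.
Combined: 42.68 × 0.5041 = 21.51 mSv/h.

21.5 mSv/h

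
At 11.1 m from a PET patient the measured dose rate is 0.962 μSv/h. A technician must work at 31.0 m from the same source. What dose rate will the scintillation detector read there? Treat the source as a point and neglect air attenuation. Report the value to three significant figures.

Using I₁d₁² = I₂d₂², scaling from 11.1 m to 31.0 m:
0.962 × (11.1/31.0)² = 0.962 × 0.1282 = 0.1233 μSv/h.

0.123 μSv/h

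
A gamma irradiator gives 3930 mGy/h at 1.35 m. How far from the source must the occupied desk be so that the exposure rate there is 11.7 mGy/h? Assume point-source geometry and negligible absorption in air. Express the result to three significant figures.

Using I₁d₁² = I₂d₂², d₂ = d₁·√(I₁/I₂).
I₁/I₂ = 3930/11.7 = 335.9, so d₂ = 1.35 × √335.9 = 24.74 m.

24.7 m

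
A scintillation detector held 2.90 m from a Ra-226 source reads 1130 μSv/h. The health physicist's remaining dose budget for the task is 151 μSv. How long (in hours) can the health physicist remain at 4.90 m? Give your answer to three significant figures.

0.382 h

By the inverse-square law, rate at 4.90 m:
(2.90/4.90)² = 0.3503, so 1130 × 0.3503 = 395.8 μSv/h.
Stay time = 151 μSv ÷ 395.8 μSv/h = 0.3815 h.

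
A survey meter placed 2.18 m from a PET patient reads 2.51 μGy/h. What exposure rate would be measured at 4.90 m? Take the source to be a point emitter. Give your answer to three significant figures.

Intensity scales as (d₁/d₂)², so scaling from 2.18 m to 4.90 m:
(2.18/4.90)² = 0.1979, so 2.51 × 0.1979 = 0.4967 μGy/h.

0.497 μGy/h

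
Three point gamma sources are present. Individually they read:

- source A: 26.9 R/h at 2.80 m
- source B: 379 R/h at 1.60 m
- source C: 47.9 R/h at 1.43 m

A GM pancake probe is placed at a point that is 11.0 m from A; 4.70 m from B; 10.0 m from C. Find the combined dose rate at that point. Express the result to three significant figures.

Each source contributes Iᵢ·(dᵢ/rᵢ)²; contributions add.
A: 26.9 × (2.80/11.0)² = 1.743 R/h
B: 379 × (1.60/4.70)² = 43.92 R/h
C: 47.9 × (1.43/10.0)² = 0.9795 R/h
Total = 1.743 + 43.92 + 0.9795 = 46.64 R/h.

46.6 R/h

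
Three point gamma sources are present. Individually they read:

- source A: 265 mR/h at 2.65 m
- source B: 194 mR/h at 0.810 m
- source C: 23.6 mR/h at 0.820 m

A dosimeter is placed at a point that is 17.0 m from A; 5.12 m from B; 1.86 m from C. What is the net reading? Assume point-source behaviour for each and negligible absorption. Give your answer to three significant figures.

15.9 mR/h

Each source contributes Iᵢ·(dᵢ/rᵢ)²; contributions add.
A: 265 × (2.65/17.0)² = 6.439 mR/h
B: 194 × (0.810/5.12)² = 4.855 mR/h
C: 23.6 × (0.820/1.86)² = 4.587 mR/h
Total = 6.439 + 4.855 + 4.587 = 15.88 mR/h.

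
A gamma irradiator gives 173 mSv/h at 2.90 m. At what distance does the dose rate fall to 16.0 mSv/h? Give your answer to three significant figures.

By the inverse-square law, d₂ = d₁·√(I₁/I₂).
I₁/I₂ = 173/16.0 = 10.81, so d₂ = 2.90 × √10.81 = 9.535 m.

9.54 m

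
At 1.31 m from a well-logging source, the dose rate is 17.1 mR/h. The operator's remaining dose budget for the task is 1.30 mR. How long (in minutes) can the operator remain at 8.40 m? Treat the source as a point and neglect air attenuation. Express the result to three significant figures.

188 min

Intensity scales as (d₁/d₂)², so rate at 8.40 m:
17.1 × (1.31/8.40)² = 17.1 × 0.02432 = 0.4159 mR/h.
Stay time = 1.30 mR ÷ 0.4159 mR/h = 3.126 h = 187.6 min.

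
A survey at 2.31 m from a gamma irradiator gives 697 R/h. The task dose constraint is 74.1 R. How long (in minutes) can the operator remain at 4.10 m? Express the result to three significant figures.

20.1 min

By the inverse-square law, rate at 4.10 m:
(2.31/4.10)² = 0.3174, so 697 × 0.3174 = 221.2 R/h.
Stay time = 74.1 R ÷ 221.2 R/h = 0.3350 h = 20.10 min.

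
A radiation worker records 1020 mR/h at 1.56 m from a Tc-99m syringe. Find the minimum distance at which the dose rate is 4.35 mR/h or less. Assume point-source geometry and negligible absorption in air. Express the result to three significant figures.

Since intensity falls as 1/r², d₂ = d₁·√(I₁/I₂).
I₁/I₂ = 1020/4.35 = 234.5, so d₂ = 1.56 × √234.5 = 23.89 m.

23.9 m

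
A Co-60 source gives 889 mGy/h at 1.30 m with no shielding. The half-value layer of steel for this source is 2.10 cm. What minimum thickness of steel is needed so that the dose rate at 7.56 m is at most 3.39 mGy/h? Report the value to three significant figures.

6.21 cm

At 7.56 m, distance alone gives (1.30/7.56)² = 0.02957, so 889 × 0.02957 = 26.29 mGy/h.
Further attenuation needed: 26.29/3.39 = 7.755.
n = log₂(7.755) = 2.955 half-value layers.
Thickness = 2.955 × 2.10 cm = 6.206 cm.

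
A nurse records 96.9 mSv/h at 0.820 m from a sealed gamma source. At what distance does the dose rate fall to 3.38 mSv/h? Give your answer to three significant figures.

Since intensity falls as 1/r², d₂ = d₁·√(I₁/I₂).
I₁/I₂ = 96.9/3.38 = 28.67, so d₂ = 0.820 × √28.67 = 4.391 m.

4.39 m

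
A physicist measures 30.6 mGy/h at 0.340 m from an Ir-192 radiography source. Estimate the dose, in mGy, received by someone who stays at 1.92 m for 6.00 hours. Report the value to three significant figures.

Intensity scales as (d₁/d₂)², so rate at 1.92 m:
(0.340/1.92)² = 0.03136, so 30.6 × 0.03136 = 0.9596 mGy/h.
Dose = rate × time = 0.9596 mGy/h × 6.000 h = 5.758 mGy.

5.76 mGy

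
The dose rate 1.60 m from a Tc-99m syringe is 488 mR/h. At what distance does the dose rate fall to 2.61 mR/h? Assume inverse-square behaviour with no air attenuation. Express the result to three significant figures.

By the inverse-square law, d₂ = d₁·√(I₁/I₂).
I₁/I₂ = 488/2.61 = 187.0, so d₂ = 1.60 × √187.0 = 21.88 m.

21.9 m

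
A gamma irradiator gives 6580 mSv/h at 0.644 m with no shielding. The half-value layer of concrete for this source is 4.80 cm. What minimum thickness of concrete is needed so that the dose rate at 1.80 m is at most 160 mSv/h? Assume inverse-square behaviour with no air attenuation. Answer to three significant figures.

At 1.80 m, distance alone gives (0.644/1.80)² = 0.1280, so 6580 × 0.1280 = 842.2 mSv/h.
Further attenuation needed: 842.2/160 = 5.264.
n = log₂(5.264) = 2.396 half-value layers.
Thickness = 2.396 × 4.80 cm = 11.50 cm.

11.5 cm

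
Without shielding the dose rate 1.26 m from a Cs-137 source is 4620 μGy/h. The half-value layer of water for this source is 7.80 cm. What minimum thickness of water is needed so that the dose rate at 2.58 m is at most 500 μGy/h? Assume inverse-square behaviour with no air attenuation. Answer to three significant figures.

8.89 cm

At 2.58 m, distance alone gives 4620 × (1.26/2.58)² = 4620 × 0.2385 = 1102 μGy/h.
Further attenuation needed: 1102/500 = 2.204.
n = log₂(2.204) = 1.140 half-value layers.
Thickness = 1.140 × 7.80 cm = 8.892 cm.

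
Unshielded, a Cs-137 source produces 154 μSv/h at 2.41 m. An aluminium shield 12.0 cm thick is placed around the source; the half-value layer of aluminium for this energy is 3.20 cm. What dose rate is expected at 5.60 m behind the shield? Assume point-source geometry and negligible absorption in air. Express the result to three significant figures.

Distance alone: (2.41/5.60)² = 0.1852, so 154 × 0.1852 = 28.52 μSv/h.
Shield: 12.0/3.20 = 3.750 half-value layers → attenuation 2^(−3.750) = 0.07433.
Combined: 28.52 × 0.07433 = 2.120 μSv/h.

2.12 μSv/h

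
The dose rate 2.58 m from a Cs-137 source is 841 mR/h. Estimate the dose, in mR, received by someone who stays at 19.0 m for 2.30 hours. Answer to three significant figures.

Intensity scales as (d₁/d₂)², so rate at 19.0 m:
841 × (2.58/19.0)² = 841 × 0.01844 = 15.51 mR/h.
Dose = rate × time = 15.51 mR/h × 2.300 h = 35.67 mR.

35.7 mR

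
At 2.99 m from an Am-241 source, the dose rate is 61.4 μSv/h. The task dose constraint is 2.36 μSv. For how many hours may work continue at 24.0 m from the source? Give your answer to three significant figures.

Since intensity falls as 1/r², rate at 24.0 m:
(2.99/24.0)² = 0.01552, so 61.4 × 0.01552 = 0.9529 μSv/h.
Stay time = 2.36 μSv ÷ 0.9529 μSv/h = 2.477 h.

2.48 h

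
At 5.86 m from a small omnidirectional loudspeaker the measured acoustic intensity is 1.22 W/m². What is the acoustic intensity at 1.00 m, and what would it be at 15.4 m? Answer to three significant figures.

Using I₁d₁² = I₂d₂²,
At 1.00 m: (5.86/1.00)² = 34.34, so 1.22 × 34.34 = 41.89 W/m²
At 15.4 m: (1.00/15.4)² = 0.004217, so 41.89 × 0.004217 = 0.1767 W/m².

41.9 W/m²; 0.177 W/m²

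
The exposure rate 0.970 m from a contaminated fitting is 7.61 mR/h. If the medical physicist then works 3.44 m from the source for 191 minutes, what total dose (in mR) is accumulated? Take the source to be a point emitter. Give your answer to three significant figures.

1.93 mR

By the inverse-square law, rate at 3.44 m:
(0.970/3.44)² = 0.07951, so 7.61 × 0.07951 = 0.6051 mR/h.
Dose = rate × time = 0.6051 mR/h × 3.183 h = 1.926 mR.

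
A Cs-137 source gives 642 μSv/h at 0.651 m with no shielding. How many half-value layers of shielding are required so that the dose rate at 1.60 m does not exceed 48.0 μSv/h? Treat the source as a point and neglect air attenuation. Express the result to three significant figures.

1.15 half-value layers

At 1.60 m, distance alone gives (0.651/1.60)² = 0.1655, so 642 × 0.1655 = 106.3 μSv/h.
Further attenuation needed: 106.3/48.0 = 2.215.
n = log₂(2.215) = 1.147 half-value layers.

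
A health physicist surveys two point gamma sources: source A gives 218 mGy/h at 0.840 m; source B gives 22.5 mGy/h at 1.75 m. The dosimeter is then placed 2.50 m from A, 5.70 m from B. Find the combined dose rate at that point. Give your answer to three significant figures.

26.7 mGy/h

Each source contributes Iᵢ·(dᵢ/rᵢ)²; contributions add.
A: 218 × (0.840/2.50)² = 24.61 mGy/h
B: 22.5 × (1.75/5.70)² = 2.121 mGy/h
Total = 24.61 + 2.121 = 26.73 mGy/h.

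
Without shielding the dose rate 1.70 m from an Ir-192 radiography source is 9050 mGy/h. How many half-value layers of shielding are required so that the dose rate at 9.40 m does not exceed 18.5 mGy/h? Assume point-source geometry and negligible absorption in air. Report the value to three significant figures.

At 9.40 m, distance alone gives (1.70/9.40)² = 0.03271, so 9050 × 0.03271 = 296.0 mGy/h.
Further attenuation needed: 296.0/18.5 = 16.00.
n = log₂(16.00) = 4.000 half-value layers.

4.00 half-value layers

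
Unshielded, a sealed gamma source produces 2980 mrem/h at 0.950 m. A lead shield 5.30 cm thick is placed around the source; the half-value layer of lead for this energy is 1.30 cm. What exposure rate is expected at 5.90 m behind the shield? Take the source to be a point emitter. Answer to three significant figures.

Distance alone: 2980 × (0.950/5.90)² = 2980 × 0.02593 = 77.27 mrem/h.
Shield: 5.30/1.30 = 4.077 half-value layers → attenuation 2^(−4.077) = 0.05925.
Combined: 77.27 × 0.05925 = 4.578 mrem/h.

4.58 mrem/h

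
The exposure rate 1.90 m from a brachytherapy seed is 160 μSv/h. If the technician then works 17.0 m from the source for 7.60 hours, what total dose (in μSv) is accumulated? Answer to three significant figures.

15.2 μSv

Since intensity falls as 1/r², rate at 17.0 m:
(1.90/17.0)² = 0.01249, so 160 × 0.01249 = 1.998 μSv/h.
Dose = rate × time = 1.998 μSv/h × 7.600 h = 15.18 μSv.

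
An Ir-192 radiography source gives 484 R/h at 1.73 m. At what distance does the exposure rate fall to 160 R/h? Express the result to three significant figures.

3.01 m

Since intensity falls as 1/r², d₂ = d₁·√(I₁/I₂).
I₁/I₂ = 484/160 = 3.025, so d₂ = 1.73 × √3.025 = 3.009 m.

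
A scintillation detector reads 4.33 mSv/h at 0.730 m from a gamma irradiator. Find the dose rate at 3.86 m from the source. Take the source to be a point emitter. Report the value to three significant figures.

0.155 mSv/h

Intensity scales as (d₁/d₂)², so the rate at 3.86 m is
(0.730/3.86)² = 0.03577, so 4.33 × 0.03577 = 0.1549 mSv/h.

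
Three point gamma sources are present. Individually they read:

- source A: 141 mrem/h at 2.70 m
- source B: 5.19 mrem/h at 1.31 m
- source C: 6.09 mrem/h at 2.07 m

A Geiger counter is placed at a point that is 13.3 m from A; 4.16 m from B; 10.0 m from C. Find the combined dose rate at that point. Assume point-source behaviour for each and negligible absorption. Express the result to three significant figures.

6.59 mrem/h

Each source contributes Iᵢ·(dᵢ/rᵢ)²; contributions add.
A: 141 × (2.70/13.3)² = 5.811 mrem/h
B: 5.19 × (1.31/4.16)² = 0.5147 mrem/h
C: 6.09 × (2.07/10.0)² = 0.2610 mrem/h
Total = 5.811 + 0.5147 + 0.2610 = 6.587 mrem/h.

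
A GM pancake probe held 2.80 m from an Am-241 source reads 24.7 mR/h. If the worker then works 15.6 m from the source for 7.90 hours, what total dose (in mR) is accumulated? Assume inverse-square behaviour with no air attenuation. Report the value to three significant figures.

Intensity scales as (d₁/d₂)², so rate at 15.6 m:
24.7 × (2.80/15.6)² = 24.7 × 0.03222 = 0.7958 mR/h.
Dose = rate × time = 0.7958 mR/h × 7.900 h = 6.287 mR.

6.29 mR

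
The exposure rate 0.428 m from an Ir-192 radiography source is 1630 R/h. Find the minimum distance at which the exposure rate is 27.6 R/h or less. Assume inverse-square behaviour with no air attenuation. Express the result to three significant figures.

3.29 m

By the inverse-square law, d₂ = d₁·√(I₁/I₂).
I₁/I₂ = 1630/27.6 = 59.06, so d₂ = 0.428 × √59.06 = 3.289 m.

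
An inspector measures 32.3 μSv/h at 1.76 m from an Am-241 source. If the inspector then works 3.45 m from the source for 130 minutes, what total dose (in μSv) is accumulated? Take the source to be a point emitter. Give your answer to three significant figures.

18.2 μSv

Since intensity falls as 1/r², rate at 3.45 m:
32.3 × (1.76/3.45)² = 32.3 × 0.2602 = 8.404 μSv/h.
Dose = rate × time = 8.404 μSv/h × 2.167 h = 18.21 μSv.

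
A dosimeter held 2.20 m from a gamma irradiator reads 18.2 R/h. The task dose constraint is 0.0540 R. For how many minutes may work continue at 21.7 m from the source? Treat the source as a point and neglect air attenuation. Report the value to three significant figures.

Intensity scales as (d₁/d₂)², so rate at 21.7 m:
18.2 × (2.20/21.7)² = 18.2 × 0.01028 = 0.1871 R/h.
Stay time = 0.0540 R ÷ 0.1871 R/h = 0.2886 h = 17.32 min.

17.3 min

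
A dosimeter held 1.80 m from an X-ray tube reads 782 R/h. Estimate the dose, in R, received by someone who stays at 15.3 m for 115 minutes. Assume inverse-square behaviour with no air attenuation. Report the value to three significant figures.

Since intensity falls as 1/r², rate at 15.3 m:
782 × (1.80/15.3)² = 782 × 0.01384 = 10.82 R/h.
Dose = rate × time = 10.82 R/h × 1.917 h = 20.74 R.

20.7 R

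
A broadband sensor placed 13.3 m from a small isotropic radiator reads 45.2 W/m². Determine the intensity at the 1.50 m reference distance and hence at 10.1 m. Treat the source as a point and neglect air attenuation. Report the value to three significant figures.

3550 W/m²; 78.4 W/m²

Since intensity falls as 1/r²,
At 1.50 m: (13.3/1.50)² = 78.62, so 45.2 × 78.62 = 3554 W/m²
At 10.1 m: 3554 × (1.50/10.1)² = 3554 × 0.02206 = 78.40 W/m².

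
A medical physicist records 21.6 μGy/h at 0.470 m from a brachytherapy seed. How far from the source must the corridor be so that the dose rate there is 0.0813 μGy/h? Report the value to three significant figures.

Intensity scales as (d₁/d₂)², so d₂ = d₁·√(I₁/I₂).
I₁/I₂ = 21.6/0.0813 = 265.7, so d₂ = 0.470 × √265.7 = 7.661 m.

7.66 m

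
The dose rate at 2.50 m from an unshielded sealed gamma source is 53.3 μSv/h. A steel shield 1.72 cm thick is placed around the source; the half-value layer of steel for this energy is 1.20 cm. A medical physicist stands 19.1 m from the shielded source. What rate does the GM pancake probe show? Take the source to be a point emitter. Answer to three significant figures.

0.338 μSv/h

Distance alone: 53.3 × (2.50/19.1)² = 53.3 × 0.01713 = 0.9130 μSv/h.
Shield: 1.72/1.20 = 1.433 half-value layers → attenuation 2^(−1.433) = 0.3704.
Combined: 0.9130 × 0.3704 = 0.3382 μSv/h.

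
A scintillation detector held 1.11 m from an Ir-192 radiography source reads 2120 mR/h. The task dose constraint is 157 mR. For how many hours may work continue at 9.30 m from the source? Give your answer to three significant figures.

Applying the 1/r² law, rate at 9.30 m:
(1.11/9.30)² = 0.01425, so 2120 × 0.01425 = 30.21 mR/h.
Stay time = 157 mR ÷ 30.21 mR/h = 5.197 h.

5.20 h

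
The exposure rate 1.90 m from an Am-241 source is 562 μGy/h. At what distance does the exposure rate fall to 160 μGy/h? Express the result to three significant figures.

3.56 m

Applying the 1/r² law, d₂ = d₁·√(I₁/I₂).
I₁/I₂ = 562/160 = 3.513, so d₂ = 1.90 × √3.513 = 3.561 m.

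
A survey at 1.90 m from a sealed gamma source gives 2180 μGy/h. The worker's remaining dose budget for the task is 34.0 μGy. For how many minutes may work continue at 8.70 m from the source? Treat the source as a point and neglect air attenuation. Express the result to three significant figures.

19.6 min

Using I₁d₁² = I₂d₂², rate at 8.70 m:
(1.90/8.70)² = 0.04769, so 2180 × 0.04769 = 104.0 μGy/h.
Stay time = 34.0 μGy ÷ 104.0 μGy/h = 0.3269 h = 19.61 min.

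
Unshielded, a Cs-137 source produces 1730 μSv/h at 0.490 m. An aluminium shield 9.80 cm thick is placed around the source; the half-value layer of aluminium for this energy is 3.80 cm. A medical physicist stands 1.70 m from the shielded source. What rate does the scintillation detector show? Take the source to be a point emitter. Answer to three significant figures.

Distance alone: 1730 × (0.490/1.70)² = 1730 × 0.08308 = 143.7 μSv/h.
Shield: 9.80/3.80 = 2.579 half-value layers → attenuation 2^(−2.579) = 0.1674.
Combined: 143.7 × 0.1674 = 24.06 μSv/h.

24.1 μSv/h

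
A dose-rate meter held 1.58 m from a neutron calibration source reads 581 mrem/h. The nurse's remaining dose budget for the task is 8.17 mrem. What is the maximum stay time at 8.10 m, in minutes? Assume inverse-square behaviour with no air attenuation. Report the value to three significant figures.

22.2 min

Intensity scales as (d₁/d₂)², so rate at 8.10 m:
(1.58/8.10)² = 0.03805, so 581 × 0.03805 = 22.11 mrem/h.
Stay time = 8.17 mrem ÷ 22.11 mrem/h = 0.3695 h = 22.17 min.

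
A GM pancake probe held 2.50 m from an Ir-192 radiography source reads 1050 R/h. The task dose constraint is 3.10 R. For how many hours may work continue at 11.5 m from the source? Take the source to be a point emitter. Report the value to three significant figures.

By the inverse-square law, rate at 11.5 m:
(2.50/11.5)² = 0.04726, so 1050 × 0.04726 = 49.62 R/h.
Stay time = 3.10 R ÷ 49.62 R/h = 0.06247 h.

0.0625 h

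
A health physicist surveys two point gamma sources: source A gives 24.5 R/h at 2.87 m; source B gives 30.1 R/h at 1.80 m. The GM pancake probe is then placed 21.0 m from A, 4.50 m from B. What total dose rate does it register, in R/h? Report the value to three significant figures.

By superposition, sum each source's inverse-square contribution:
A: 24.5 × (2.87/21.0)² = 0.4576 R/h
B: 30.1 × (1.80/4.50)² = 4.816 R/h
Total = 0.4576 + 4.816 = 5.274 R/h.

5.27 R/h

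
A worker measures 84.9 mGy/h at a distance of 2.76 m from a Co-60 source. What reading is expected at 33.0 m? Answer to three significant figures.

0.594 mGy/h

By the inverse-square law, the rate at 33.0 m is
84.9 × (2.76/33.0)² = 84.9 × 0.006995 = 0.5939 mGy/h.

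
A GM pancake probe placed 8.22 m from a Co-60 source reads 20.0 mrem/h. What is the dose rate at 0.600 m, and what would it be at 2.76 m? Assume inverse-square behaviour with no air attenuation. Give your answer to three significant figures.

3750 mrem/h; 177 mrem/h

Applying the 1/r² law,
At 0.600 m: (8.22/0.600)² = 187.7, so 20.0 × 187.7 = 3754 mrem/h
At 2.76 m: 3754 × (0.600/2.76)² = 3754 × 0.04726 = 177.4 mrem/h.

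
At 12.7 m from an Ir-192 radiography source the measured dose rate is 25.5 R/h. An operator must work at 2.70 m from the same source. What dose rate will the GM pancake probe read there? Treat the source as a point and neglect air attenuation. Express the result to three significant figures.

Intensity scales as (d₁/d₂)², so scaling from 12.7 m to 2.70 m:
25.5 × (12.7/2.70)² = 25.5 × 22.12 = 564.1 R/h.

564 R/h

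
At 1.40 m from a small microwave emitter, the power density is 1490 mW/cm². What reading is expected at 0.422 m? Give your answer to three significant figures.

Using I₁d₁² = I₂d₂², the rate at 0.422 m is
1490 × (1.40/0.422)² = 1490 × 11.01 = 16400 mW/cm².

16400 mW/cm²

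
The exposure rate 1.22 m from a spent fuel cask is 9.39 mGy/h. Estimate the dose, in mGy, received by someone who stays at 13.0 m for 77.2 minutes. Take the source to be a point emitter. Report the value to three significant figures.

Using I₁d₁² = I₂d₂², rate at 13.0 m:
9.39 × (1.22/13.0)² = 9.39 × 0.008807 = 0.08270 mGy/h.
Dose = rate × time = 0.08270 mGy/h × 1.287 h = 0.1064 mGy.

0.106 mGy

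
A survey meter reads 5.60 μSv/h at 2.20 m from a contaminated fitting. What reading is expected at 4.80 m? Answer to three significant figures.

By the inverse-square law, the rate at 4.80 m is
5.60 × (2.20/4.80)² = 5.60 × 0.2101 = 1.177 μSv/h.

1.18 μSv/h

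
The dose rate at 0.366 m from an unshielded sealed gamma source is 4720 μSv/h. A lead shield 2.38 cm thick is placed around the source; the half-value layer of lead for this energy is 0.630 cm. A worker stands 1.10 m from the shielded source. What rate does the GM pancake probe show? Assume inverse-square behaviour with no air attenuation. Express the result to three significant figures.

Distance alone: 4720 × (0.366/1.10)² = 4720 × 0.1107 = 522.5 μSv/h.
Shield: 2.38/0.630 = 3.778 half-value layers → attenuation 2^(−3.778) = 0.07290.
Combined: 522.5 × 0.07290 = 38.09 μSv/h.

38.1 μSv/h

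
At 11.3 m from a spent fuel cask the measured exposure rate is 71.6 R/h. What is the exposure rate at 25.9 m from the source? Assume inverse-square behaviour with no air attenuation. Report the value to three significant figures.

13.6 R/h

Applying the 1/r² law, scaling from 11.3 m to 25.9 m:
(11.3/25.9)² = 0.1904, so 71.6 × 0.1904 = 13.63 R/h.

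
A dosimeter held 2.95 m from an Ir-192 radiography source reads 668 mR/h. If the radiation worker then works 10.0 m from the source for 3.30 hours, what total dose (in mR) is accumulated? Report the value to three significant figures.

Using I₁d₁² = I₂d₂², rate at 10.0 m:
(2.95/10.0)² = 0.08703, so 668 × 0.08703 = 58.14 mR/h.
Dose = rate × time = 58.14 mR/h × 3.300 h = 191.9 mR.

192 mR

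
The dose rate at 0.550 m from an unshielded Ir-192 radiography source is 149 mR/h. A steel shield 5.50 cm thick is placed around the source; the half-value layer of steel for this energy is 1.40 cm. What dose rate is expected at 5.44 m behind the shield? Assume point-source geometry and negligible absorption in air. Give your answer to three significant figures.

0.100 mR/h

Distance alone: (0.550/5.44)² = 0.01022, so 149 × 0.01022 = 1.523 mR/h.
Shield: 5.50/1.40 = 3.929 half-value layers → attenuation 2^(−3.929) = 0.06565.
Combined: 1.523 × 0.06565 = 0.09998 mR/h.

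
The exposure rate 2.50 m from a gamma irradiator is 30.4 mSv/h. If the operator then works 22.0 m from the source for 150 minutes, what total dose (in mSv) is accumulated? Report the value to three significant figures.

0.981 mSv

Using I₁d₁² = I₂d₂², rate at 22.0 m:
30.4 × (2.50/22.0)² = 30.4 × 0.01291 = 0.3925 mSv/h.
Dose = rate × time = 0.3925 mSv/h × 2.500 h = 0.9813 mSv.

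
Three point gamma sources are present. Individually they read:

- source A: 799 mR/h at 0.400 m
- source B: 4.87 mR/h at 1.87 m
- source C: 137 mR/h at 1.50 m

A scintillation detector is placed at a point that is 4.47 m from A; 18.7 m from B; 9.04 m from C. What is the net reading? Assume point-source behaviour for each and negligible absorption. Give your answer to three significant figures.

10.2 mR/h

Each source contributes Iᵢ·(dᵢ/rᵢ)²; contributions add.
A: 799 × (0.400/4.47)² = 6.398 mR/h
B: 4.87 × (1.87/18.7)² = 0.04870 mR/h
C: 137 × (1.50/9.04)² = 3.772 mR/h
Total = 6.398 + 0.04870 + 3.772 = 10.22 mR/h.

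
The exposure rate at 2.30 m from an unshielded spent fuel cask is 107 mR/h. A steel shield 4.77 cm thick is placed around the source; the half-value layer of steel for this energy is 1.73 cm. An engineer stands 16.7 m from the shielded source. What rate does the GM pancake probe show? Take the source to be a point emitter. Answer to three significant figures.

0.300 mR/h

Distance alone: (2.30/16.7)² = 0.01897, so 107 × 0.01897 = 2.030 mR/h.
Shield: 4.77/1.73 = 2.757 half-value layers → attenuation 2^(−2.757) = 0.1479.
Combined: 2.030 × 0.1479 = 0.3002 mR/h.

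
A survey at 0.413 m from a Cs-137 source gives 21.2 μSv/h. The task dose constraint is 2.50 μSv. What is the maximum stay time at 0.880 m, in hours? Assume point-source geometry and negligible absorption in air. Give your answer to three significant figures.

0.535 h

Intensity scales as (d₁/d₂)², so rate at 0.880 m:
21.2 × (0.413/0.880)² = 21.2 × 0.2203 = 4.670 μSv/h.
Stay time = 2.50 μSv ÷ 4.670 μSv/h = 0.5353 h.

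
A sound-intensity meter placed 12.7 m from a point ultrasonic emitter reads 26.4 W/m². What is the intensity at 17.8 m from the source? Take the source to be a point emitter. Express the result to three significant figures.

13.4 W/m²

Since intensity falls as 1/r², scaling from 12.7 m to 17.8 m:
(12.7/17.8)² = 0.5091, so 26.4 × 0.5091 = 13.44 W/m².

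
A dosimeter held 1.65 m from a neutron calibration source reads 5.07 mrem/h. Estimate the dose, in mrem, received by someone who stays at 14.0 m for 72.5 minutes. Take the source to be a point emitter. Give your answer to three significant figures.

0.0851 mrem

Since intensity falls as 1/r², rate at 14.0 m:
(1.65/14.0)² = 0.01389, so 5.07 × 0.01389 = 0.07042 mrem/h.
Dose = rate × time = 0.07042 mrem/h × 1.208 h = 0.08507 mrem.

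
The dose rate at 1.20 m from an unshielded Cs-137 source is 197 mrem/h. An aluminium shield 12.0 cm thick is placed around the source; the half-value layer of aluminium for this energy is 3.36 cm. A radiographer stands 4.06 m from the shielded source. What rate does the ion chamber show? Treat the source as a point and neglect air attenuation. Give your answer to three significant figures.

Distance alone: 197 × (1.20/4.06)² = 197 × 0.08736 = 17.21 mrem/h.
Shield: 12.0/3.36 = 3.571 half-value layers → attenuation 2^(−3.571) = 0.08414.
Combined: 17.21 × 0.08414 = 1.448 mrem/h.

1.45 mrem/h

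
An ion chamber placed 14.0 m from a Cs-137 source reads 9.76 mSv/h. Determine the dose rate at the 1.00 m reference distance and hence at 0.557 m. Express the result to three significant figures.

1910 mSv/h; 6170 mSv/h

Since intensity falls as 1/r²,
At 1.00 m: 9.76 × (14.0/1.00)² = 9.76 × 196.0 = 1913 mSv/h
At 0.557 m: (1.00/0.557)² = 3.223, so 1913 × 3.223 = 6166 mSv/h.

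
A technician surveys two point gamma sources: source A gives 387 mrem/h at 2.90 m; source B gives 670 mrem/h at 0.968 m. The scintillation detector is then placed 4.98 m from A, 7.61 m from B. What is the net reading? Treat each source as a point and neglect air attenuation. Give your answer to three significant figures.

142 mrem/h

Each source contributes Iᵢ·(dᵢ/rᵢ)²; contributions add.
A: 387 × (2.90/4.98)² = 131.2 mrem/h
B: 670 × (0.968/7.61)² = 10.84 mrem/h
Total = 131.2 + 10.84 = 142.0 mrem/h.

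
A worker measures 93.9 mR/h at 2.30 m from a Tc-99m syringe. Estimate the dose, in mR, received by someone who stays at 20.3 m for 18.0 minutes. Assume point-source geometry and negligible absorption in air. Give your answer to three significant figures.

0.362 mR

Since intensity falls as 1/r², rate at 20.3 m:
93.9 × (2.30/20.3)² = 93.9 × 0.01284 = 1.206 mR/h.
Dose = rate × time = 1.206 mR/h × 0.3000 h = 0.3618 mR.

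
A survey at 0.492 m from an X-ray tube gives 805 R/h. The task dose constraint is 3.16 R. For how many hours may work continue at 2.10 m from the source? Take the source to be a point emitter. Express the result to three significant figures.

0.0715 h

Using I₁d₁² = I₂d₂², rate at 2.10 m:
(0.492/2.10)² = 0.05489, so 805 × 0.05489 = 44.19 R/h.
Stay time = 3.16 R ÷ 44.19 R/h = 0.07151 h.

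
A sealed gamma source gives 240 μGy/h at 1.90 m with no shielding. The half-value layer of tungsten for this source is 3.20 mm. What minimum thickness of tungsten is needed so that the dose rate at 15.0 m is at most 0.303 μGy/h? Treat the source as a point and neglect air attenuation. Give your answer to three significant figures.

11.7 mm

At 15.0 m, distance alone gives (1.90/15.0)² = 0.01604, so 240 × 0.01604 = 3.850 μGy/h.
Further attenuation needed: 3.850/0.303 = 12.71.
n = log₂(12.71) = 3.668 half-value layers.
Thickness = 3.668 × 3.20 mm = 11.74 mm.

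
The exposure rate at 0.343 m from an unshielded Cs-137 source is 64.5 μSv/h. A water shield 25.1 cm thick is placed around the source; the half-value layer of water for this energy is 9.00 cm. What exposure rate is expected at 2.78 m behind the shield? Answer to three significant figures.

0.142 μSv/h

Distance alone: (0.343/2.78)² = 0.01522, so 64.5 × 0.01522 = 0.9817 μSv/h.
Shield: 25.1/9.00 = 2.789 half-value layers → attenuation 2^(−2.789) = 0.1447.
Combined: 0.9817 × 0.1447 = 0.1421 μSv/h.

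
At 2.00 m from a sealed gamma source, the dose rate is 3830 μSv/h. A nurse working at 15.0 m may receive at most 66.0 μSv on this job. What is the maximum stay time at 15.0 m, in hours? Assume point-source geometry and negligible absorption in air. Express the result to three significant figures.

Intensity scales as (d₁/d₂)², so rate at 15.0 m:
(2.00/15.0)² = 0.01778, so 3830 × 0.01778 = 68.10 μSv/h.
Stay time = 66.0 μSv ÷ 68.10 μSv/h = 0.9692 h.

0.969 h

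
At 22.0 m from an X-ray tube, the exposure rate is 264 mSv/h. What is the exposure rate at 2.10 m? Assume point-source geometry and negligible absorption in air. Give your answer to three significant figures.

Intensity scales as (d₁/d₂)², so the rate at 2.10 m is
264 × (22.0/2.10)² = 264 × 109.8 = 28990 mSv/h.

29000 mSv/h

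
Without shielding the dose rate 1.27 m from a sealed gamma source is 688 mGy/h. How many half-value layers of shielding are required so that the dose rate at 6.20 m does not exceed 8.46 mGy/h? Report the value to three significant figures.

At 6.20 m, distance alone gives 688 × (1.27/6.20)² = 688 × 0.04196 = 28.87 mGy/h.
Further attenuation needed: 28.87/8.46 = 3.413.
n = log₂(3.413) = 1.771 half-value layers.

1.77 half-value layers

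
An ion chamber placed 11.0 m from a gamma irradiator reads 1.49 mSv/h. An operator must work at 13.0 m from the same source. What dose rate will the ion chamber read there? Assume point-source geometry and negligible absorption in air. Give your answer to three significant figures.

Using I₁d₁² = I₂d₂², scaling from 11.0 m to 13.0 m:
1.49 × (11.0/13.0)² = 1.49 × 0.7160 = 1.067 mSv/h.

1.07 mSv/h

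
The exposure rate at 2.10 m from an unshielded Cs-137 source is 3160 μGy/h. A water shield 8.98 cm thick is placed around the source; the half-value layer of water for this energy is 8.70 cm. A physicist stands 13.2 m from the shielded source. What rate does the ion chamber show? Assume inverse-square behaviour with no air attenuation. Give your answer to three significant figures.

39.1 μGy/h

Distance alone: 3160 × (2.10/13.2)² = 3160 × 0.02531 = 79.98 μGy/h.
Shield: 8.98/8.70 = 1.032 half-value layers → attenuation 2^(−1.032) = 0.4890.
Combined: 79.98 × 0.4890 = 39.11 μGy/h.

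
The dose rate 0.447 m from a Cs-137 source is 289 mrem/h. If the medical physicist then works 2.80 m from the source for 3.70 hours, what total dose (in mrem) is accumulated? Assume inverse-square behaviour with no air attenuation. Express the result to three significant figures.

27.3 mrem

Since intensity falls as 1/r², rate at 2.80 m:
289 × (0.447/2.80)² = 289 × 0.02549 = 7.367 mrem/h.
Dose = rate × time = 7.367 mrem/h × 3.700 h = 27.26 mrem.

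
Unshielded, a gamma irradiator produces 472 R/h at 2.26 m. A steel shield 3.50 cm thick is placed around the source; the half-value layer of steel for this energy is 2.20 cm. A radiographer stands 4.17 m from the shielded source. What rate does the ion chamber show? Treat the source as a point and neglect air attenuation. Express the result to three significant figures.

46.0 R/h

Distance alone: (2.26/4.17)² = 0.2937, so 472 × 0.2937 = 138.6 R/h.
Shield: 3.50/2.20 = 1.591 half-value layers → attenuation 2^(−1.591) = 0.3319.
Combined: 138.6 × 0.3319 = 46.00 R/h.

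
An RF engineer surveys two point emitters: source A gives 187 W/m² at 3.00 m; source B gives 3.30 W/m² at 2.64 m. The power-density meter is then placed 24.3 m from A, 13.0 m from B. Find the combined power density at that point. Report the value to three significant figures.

2.99 W/m²

Each source contributes Iᵢ·(dᵢ/rᵢ)²; contributions add.
A: 187 × (3.00/24.3)² = 2.850 W/m²
B: 3.30 × (2.64/13.0)² = 0.1361 W/m²
Total = 2.850 + 0.1361 = 2.986 W/m².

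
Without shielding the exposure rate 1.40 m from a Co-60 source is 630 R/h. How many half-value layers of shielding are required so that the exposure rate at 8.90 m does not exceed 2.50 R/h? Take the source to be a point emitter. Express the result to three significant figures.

At 8.90 m, distance alone gives (1.40/8.90)² = 0.02474, so 630 × 0.02474 = 15.59 R/h.
Further attenuation needed: 15.59/2.50 = 6.236.
n = log₂(6.236) = 2.641 half-value layers.

2.64 half-value layers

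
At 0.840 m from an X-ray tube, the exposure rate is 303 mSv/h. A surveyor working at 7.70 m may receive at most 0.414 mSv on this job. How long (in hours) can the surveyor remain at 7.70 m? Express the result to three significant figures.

Applying the 1/r² law, rate at 7.70 m:
303 × (0.840/7.70)² = 303 × 0.01190 = 3.606 mSv/h.
Stay time = 0.414 mSv ÷ 3.606 mSv/h = 0.1148 h.

0.115 h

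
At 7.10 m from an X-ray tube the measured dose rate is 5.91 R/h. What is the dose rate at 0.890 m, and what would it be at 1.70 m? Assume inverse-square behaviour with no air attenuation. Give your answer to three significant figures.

Intensity scales as (d₁/d₂)², so
At 0.890 m: (7.10/0.890)² = 63.64, so 5.91 × 63.64 = 376.1 R/h
At 1.70 m: (0.890/1.70)² = 0.2741, so 376.1 × 0.2741 = 103.1 R/h.

376 R/h; 103 R/h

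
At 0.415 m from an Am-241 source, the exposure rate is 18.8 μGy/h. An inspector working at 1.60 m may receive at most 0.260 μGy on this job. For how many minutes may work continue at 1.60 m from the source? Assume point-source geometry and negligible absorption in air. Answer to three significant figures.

Intensity scales as (d₁/d₂)², so rate at 1.60 m:
(0.415/1.60)² = 0.06728, so 18.8 × 0.06728 = 1.265 μGy/h.
Stay time = 0.260 μGy ÷ 1.265 μGy/h = 0.2055 h = 12.33 min.

12.3 min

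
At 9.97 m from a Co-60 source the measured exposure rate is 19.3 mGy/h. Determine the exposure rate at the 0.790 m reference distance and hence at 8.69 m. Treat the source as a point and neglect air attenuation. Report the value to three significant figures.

Since intensity falls as 1/r²,
At 0.790 m: (9.97/0.790)² = 159.3, so 19.3 × 159.3 = 3074 mGy/h
At 8.69 m: 3074 × (0.790/8.69)² = 3074 × 0.008264 = 25.40 mGy/h.

3070 mGy/h; 25.4 mGy/h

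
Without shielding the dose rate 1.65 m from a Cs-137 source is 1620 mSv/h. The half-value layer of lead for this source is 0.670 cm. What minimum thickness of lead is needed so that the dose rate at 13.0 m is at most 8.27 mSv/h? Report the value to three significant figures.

At 13.0 m, distance alone gives (1.65/13.0)² = 0.01611, so 1620 × 0.01611 = 26.10 mSv/h.
Further attenuation needed: 26.10/8.27 = 3.156.
n = log₂(3.156) = 1.658 half-value layers.
Thickness = 1.658 × 0.670 cm = 1.111 cm.

1.11 cm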